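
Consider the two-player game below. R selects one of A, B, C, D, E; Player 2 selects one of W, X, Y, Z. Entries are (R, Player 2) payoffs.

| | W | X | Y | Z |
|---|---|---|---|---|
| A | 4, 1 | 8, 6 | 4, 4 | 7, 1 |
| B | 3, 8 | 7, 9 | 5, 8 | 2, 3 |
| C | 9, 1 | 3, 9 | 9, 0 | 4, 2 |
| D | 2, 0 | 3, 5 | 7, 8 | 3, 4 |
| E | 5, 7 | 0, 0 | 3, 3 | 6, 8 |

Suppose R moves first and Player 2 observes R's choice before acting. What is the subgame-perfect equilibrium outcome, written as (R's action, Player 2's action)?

(A, X)

Player 2 best-responds to each possible R move:
- A → Player 2 plays X (best of 1, 6, 4, 1); R gets 8.
- B → Player 2 plays X (best of 8, 9, 8, 3); R gets 7.
- C → Player 2 plays X (best of 1, 9, 0, 2); R gets 3.
- D → Player 2 plays Y (best of 0, 5, 8, 4); R gets 7.
- E → Player 2 plays Z (best of 7, 0, 3, 8); R gets 6.
Among 8, 7, 3, 7, 6, the best is 8 at A. Subgame-perfect outcome: (A, X) with payoffs (8, 6).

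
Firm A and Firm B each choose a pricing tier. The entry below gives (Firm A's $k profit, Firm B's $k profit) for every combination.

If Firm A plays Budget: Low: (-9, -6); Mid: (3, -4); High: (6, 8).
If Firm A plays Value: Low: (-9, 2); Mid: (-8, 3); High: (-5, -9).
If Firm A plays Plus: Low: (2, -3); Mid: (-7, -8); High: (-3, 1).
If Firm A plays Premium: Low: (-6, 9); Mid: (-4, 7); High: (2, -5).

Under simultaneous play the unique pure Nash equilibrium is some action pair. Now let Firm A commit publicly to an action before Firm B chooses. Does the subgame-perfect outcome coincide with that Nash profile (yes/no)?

Backward induction with Firm A moving first.
- Budget → Firm B plays High (best of -6, -4, 8); Firm A gets 6.
- Value → Firm B plays Mid (best of 2, 3, -9); Firm A gets -8.
- Plus → Firm B plays High (best of -3, -8, 1); Firm A gets -3.
- Premium → Firm B plays Low (best of 9, 7, -5); Firm A gets -6.
Firm A's induced payoffs are 6, -8, -3, -6, so Firm A commits to Budget. Subgame-perfect outcome: (Budget, High) with payoffs (6, 8).
Under simultaneous play:
Firm A's best replies: Low→Plus; Mid→Budget; High→Budget.
Firm B's best replies: Budget→High; Value→Mid; Plus→High; Premium→Low.
Only (Budget, High) has each player best-responding; Nash payoffs (6, 8).
Sequential outcome (Budget, High) coincides with the Nash profile (Budget, High).

yes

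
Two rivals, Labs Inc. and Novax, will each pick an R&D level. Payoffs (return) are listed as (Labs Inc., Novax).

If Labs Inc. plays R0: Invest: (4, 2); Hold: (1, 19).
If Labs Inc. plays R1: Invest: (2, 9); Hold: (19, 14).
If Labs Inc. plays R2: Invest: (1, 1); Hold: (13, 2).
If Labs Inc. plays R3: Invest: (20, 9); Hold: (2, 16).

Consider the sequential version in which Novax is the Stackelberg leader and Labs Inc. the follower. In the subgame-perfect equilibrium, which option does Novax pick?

Work backward from Labs Inc.'s decision.
- Invest: Labs Inc. compares 4, 2, 1, 20 and picks R3; Novax would get 9.
- Hold: Labs Inc. compares 1, 19, 13, 2 and picks R1; Novax would get 14.
Maximizing over 9, 14, Novax chooses Hold. Subgame-perfect outcome: (R1, Hold) with payoffs (19, 14).

Hold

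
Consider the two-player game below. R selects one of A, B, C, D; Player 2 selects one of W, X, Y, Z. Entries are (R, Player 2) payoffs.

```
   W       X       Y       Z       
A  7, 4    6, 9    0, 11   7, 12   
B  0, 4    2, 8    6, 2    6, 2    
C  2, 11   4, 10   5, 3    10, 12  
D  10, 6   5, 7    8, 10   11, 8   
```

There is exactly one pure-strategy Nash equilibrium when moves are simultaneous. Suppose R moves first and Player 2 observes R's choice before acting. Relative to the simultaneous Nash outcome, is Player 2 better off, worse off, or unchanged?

better off

Backward induction with R moving first.
- A: Player 2 compares 4, 9, 11, 12 and picks Z; R would get 7.
- B: Player 2 compares 4, 8, 2, 2 and picks X; R would get 2.
- C: Player 2 compares 11, 10, 3, 12 and picks Z; R would get 10.
- D: Player 2 compares 6, 7, 10, 8 and picks Y; R would get 8.
Maximizing over 7, 2, 10, 8, R chooses C. Subgame-perfect outcome: (C, Z) with payoffs (10, 12).
Under simultaneous play:
R's best replies: W→D; X→A; Y→D; Z→D.
Player 2's best replies: A→Z; B→X; C→Z; D→Y.
The unique mutual best reply is (D, Y), giving (8, 10).
Player 2 earns 12 sequentially versus 10 at the Nash outcome: better off.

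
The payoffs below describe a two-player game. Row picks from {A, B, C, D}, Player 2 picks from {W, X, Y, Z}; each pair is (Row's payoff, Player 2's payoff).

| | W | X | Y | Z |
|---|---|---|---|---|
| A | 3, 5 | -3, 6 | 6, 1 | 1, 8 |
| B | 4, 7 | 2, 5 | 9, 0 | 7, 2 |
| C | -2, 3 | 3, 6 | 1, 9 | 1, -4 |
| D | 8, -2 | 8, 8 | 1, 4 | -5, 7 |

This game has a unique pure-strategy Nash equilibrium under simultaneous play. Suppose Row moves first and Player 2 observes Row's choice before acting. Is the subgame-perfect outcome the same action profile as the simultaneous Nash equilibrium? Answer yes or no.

yes

Player 2 best-responds to each possible Row move:
- A: Player 2 compares 5, 6, 1, 8 and picks Z; Row would get 1.
- B: Player 2 compares 7, 5, 0, 2 and picks W; Row would get 4.
- C: Player 2 compares 3, 6, 9, -4 and picks Y; Row would get 1.
- D: Player 2 compares -2, 8, 4, 7 and picks X; Row would get 8.
Maximizing over 1, 4, 1, 8, Row chooses D. Subgame-perfect outcome: (D, X) with payoffs (8, 8).
Under simultaneous play:
Row's best replies: W→D; X→D; Y→B; Z→B.
Player 2's best replies: A→Z; B→W; C→Y; D→X.
The unique mutual best reply is (D, X), giving (8, 8).
Sequential outcome (D, X) coincides with the Nash profile (D, X).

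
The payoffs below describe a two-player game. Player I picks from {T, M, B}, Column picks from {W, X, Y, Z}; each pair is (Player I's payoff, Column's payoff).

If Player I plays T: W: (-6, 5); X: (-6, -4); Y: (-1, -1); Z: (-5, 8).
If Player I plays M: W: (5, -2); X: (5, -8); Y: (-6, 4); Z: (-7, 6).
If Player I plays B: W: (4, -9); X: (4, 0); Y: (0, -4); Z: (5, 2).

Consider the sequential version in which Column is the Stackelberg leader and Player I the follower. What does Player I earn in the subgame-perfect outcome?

5

Solve by backward induction (Column leads).
- W: Player I compares -6, 5, 4 and picks M; Column would get -2.
- X: Player I compares -6, 5, 4 and picks M; Column would get -8.
- Y: Player I compares -1, -6, 0 and picks B; Column would get -4.
- Z: Player I compares -5, -7, 5 and picks B; Column would get 2.
Among -2, -8, -4, 2, the best is 2 at Z. Subgame-perfect outcome: (B, Z) with payoffs (5, 2).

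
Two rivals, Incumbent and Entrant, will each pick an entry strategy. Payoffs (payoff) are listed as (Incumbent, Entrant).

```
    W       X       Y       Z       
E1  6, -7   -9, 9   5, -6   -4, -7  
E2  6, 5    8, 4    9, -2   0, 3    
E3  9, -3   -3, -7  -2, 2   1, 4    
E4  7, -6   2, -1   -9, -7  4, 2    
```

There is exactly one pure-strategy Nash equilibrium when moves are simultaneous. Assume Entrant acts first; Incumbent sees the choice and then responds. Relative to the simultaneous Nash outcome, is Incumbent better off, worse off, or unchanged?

Backward induction with Entrant moving first.
- W: BR = E3, leader payoff -3.
- X: BR = E2, leader payoff 4.
- Y: BR = E2, leader payoff -2.
- Z: BR = E4, leader payoff 2.
Maximizing over -3, 4, -2, 2, Entrant chooses X. Subgame-perfect outcome: (E2, X) with payoffs (8, 4).
Now find the simultaneous Nash equilibrium.
Incumbent's best replies: W→E3; X→E2; Y→E2; Z→E4.
Entrant's best replies: E1→X; E2→W; E3→Z; E4→Z.
The unique mutual best reply is (E4, Z), giving (4, 2).
Incumbent earns 8 sequentially versus 4 at the Nash outcome: better off.

better off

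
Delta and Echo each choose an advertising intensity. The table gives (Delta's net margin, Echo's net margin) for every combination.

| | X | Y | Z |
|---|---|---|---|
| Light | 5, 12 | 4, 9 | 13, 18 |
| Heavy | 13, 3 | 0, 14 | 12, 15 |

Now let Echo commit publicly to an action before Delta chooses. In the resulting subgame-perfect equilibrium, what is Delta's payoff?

13

Solve by backward induction (Echo leads).
- X: Delta compares 5, 13 and picks Heavy; Echo would get 3.
- Y: Delta compares 4, 0 and picks Light; Echo would get 9.
- Z: Delta compares 13, 12 and picks Light; Echo would get 18.
Maximizing over 3, 9, 18, Echo chooses Z. Subgame-perfect outcome: (Light, Z) with payoffs (13, 18).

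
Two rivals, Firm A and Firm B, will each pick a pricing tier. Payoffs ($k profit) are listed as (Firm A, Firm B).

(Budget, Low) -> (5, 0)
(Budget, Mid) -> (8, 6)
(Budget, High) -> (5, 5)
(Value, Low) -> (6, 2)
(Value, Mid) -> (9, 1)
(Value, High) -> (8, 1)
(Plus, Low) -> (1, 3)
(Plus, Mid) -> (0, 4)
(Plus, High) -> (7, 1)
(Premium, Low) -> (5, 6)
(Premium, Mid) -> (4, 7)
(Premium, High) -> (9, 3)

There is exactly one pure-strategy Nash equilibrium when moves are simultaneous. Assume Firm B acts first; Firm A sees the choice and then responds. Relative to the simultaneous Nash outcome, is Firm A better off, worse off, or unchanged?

better off

Solve by backward induction (Firm B leads).
- Low → Firm A plays Value (best of 5, 6, 1, 5); Firm B gets 2.
- Mid → Firm A plays Value (best of 8, 9, 0, 4); Firm B gets 1.
- High → Firm A plays Premium (best of 5, 8, 7, 9); Firm B gets 3.
Maximizing over 2, 1, 3, Firm B chooses High. Subgame-perfect outcome: (Premium, High) with payoffs (9, 3).
Under simultaneous play:
Firm A's best replies: Low→Value; Mid→Value; High→Premium.
Firm B's best replies: Budget→Mid; Value→Low; Plus→Mid; Premium→Mid.
The unique mutual best reply is (Value, Low), giving (6, 2).
Firm A earns 9 sequentially versus 6 at the Nash outcome: better off.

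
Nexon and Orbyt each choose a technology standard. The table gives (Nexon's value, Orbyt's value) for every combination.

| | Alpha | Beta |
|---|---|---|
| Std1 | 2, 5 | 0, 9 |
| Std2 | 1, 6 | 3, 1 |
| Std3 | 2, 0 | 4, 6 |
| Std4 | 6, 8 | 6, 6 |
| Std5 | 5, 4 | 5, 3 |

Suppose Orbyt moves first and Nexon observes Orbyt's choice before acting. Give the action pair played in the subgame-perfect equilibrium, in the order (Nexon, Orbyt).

Backward induction with Orbyt moving first.
- Alpha: BR = Std4, leader payoff 8.
- Beta: BR = Std4, leader payoff 6.
Maximizing over 8, 6, Orbyt chooses Alpha. Subgame-perfect outcome: (Std4, Alpha) with payoffs (6, 8).

(Std4, Alpha)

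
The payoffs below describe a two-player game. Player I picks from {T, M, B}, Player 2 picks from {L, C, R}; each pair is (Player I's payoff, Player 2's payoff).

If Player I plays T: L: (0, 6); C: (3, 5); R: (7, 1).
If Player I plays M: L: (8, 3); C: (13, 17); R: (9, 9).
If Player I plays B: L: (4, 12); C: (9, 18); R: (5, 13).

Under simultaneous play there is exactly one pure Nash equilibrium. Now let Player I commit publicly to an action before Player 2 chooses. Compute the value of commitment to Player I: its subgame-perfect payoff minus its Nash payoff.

0

Work backward from Player 2's decision.
- T: BR = L, leader payoff 0.
- M: BR = C, leader payoff 13.
- B: BR = C, leader payoff 9.
Among 0, 13, 9, the best is 13 at M. Subgame-perfect outcome: (M, C) with payoffs (13, 17).
Under simultaneous play:
Player I's best replies: L→M; C→M; R→M.
Player 2's best replies: T→L; M→C; B→C.
Only (M, C) has each player best-responding; Nash payoffs (13, 17).
Player I's commitment gain: 13 − 13 = 0.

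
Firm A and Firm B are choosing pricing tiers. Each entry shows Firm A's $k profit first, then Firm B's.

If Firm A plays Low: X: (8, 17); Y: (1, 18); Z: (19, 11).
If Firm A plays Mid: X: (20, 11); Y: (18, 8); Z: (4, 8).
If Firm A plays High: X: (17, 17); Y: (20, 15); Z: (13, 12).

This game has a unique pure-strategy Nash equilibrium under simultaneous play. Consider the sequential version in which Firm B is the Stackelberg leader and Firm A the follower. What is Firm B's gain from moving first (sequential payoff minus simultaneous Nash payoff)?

4

Work backward from Firm A's decision.
- X → Firm A plays Mid (best of 8, 20, 17); Firm B gets 11.
- Y → Firm A plays High (best of 1, 18, 20); Firm B gets 15.
- Z → Firm A plays Low (best of 19, 4, 13); Firm B gets 11.
Maximizing over 11, 15, 11, Firm B chooses Y. Subgame-perfect outcome: (High, Y) with payoffs (20, 15).
Under simultaneous play:
Firm A's best replies: X→Mid; Y→High; Z→Low.
Firm B's best replies: Low→Y; Mid→X; High→X.
The unique mutual best reply is (Mid, X), giving (20, 11).
Firm B's commitment gain: 15 − 11 = 4.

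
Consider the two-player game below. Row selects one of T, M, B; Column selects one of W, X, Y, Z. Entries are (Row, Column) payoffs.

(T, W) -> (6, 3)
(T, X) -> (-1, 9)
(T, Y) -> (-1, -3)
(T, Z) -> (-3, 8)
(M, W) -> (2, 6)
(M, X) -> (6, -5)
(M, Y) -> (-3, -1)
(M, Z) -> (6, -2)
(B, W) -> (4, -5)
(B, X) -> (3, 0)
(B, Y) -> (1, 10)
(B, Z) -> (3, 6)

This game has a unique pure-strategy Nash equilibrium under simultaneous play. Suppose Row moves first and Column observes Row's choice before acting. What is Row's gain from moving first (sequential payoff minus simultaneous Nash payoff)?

1

Column best-responds to each possible Row move:
- T → Column plays X (best of 3, 9, -3, 8); Row gets -1.
- M → Column plays W (best of 6, -5, -1, -2); Row gets 2.
- B → Column plays Y (best of -5, 0, 10, 6); Row gets 1.
Among -1, 2, 1, the best is 2 at M. Subgame-perfect outcome: (M, W) with payoffs (2, 6).
Under simultaneous play:
Row's best replies: W→T; X→M; Y→B; Z→M.
Column's best replies: T→X; M→W; B→Y.
Only (B, Y) has each player best-responding; Nash payoffs (1, 10).
Row's commitment gain: 2 − 1 = 1.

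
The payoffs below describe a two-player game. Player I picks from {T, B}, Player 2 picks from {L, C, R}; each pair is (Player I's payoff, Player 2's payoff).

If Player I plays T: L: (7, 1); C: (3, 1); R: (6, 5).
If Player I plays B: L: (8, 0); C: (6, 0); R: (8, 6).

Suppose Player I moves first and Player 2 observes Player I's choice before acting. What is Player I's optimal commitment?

B

Player 2 best-responds to each possible Player I move:
- T: BR = R, leader payoff 6.
- B: BR = R, leader payoff 8.
Maximizing over 6, 8, Player I chooses B. Subgame-perfect outcome: (B, R) with payoffs (8, 6).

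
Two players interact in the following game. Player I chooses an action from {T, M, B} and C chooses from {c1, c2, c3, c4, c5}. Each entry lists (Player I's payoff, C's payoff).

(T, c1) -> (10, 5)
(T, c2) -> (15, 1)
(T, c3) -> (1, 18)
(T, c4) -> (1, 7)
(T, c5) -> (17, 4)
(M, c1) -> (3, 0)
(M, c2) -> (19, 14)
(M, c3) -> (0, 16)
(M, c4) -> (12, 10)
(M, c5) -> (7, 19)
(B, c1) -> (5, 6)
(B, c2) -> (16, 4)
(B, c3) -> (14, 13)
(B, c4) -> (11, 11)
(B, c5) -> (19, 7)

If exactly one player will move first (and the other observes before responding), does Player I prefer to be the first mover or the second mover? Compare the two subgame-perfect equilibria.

If Player I leads: C's best replies are T→c3, M→c5, B→c3; Player I's induced payoffs 1, 7, 14; outcome (B, c3), payoffs (14, 13).
If C leads: Player I's best replies are c1→T, c2→M, c3→B, c4→M, c5→B; C's induced payoffs 5, 14, 13, 10, 7; outcome (M, c2), payoffs (19, 14).
Player I gets 14 moving first and 19 moving second, so Player I prefers to move second.

second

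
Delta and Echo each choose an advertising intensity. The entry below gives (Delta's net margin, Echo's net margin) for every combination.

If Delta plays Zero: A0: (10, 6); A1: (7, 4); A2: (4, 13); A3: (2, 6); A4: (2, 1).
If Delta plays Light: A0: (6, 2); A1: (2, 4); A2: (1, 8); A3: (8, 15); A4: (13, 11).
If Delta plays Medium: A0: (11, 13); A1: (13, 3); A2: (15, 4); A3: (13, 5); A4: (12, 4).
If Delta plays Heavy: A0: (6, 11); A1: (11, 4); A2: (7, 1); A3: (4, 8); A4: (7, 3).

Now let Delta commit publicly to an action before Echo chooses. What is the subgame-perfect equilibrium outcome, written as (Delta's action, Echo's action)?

(Medium, A0)

Solve by backward induction (Delta leads).
- Zero → Echo plays A2 (best of 6, 4, 13, 6, 1); Delta gets 4.
- Light → Echo plays A3 (best of 2, 4, 8, 15, 11); Delta gets 8.
- Medium → Echo plays A0 (best of 13, 3, 4, 5, 4); Delta gets 11.
- Heavy → Echo plays A0 (best of 11, 4, 1, 8, 3); Delta gets 6.
Delta's induced payoffs are 4, 8, 11, 6, so Delta commits to Medium. Subgame-perfect outcome: (Medium, A0) with payoffs (11, 13).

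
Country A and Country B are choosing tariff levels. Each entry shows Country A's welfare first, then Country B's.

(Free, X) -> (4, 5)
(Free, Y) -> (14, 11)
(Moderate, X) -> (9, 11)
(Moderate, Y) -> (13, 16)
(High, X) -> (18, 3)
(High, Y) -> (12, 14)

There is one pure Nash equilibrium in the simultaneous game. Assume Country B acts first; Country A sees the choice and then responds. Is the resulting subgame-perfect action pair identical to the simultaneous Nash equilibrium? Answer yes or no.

yes

Country A best-responds to each possible Country B move:
- X → Country A plays High (best of 4, 9, 18); Country B gets 3.
- Y → Country A plays Free (best of 14, 13, 12); Country B gets 11.
Among 3, 11, the best is 11 at Y. Subgame-perfect outcome: (Free, Y) with payoffs (14, 11).
For the simultaneous game, intersect best replies.
Country A's best replies: X→High; Y→Free.
Country B's best replies: Free→Y; Moderate→Y; High→Y.
The unique mutual best reply is (Free, Y), giving (14, 11).
Sequential outcome (Free, Y) coincides with the Nash profile (Free, Y).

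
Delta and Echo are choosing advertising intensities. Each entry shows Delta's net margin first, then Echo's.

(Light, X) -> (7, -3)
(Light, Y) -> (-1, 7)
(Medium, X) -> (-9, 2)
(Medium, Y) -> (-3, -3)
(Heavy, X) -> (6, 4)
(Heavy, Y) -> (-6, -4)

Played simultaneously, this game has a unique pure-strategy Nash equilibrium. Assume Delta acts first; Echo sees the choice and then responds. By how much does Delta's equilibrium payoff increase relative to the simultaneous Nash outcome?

Solve by backward induction (Delta leads).
- Light → Echo plays Y (best of -3, 7); Delta gets -1.
- Medium → Echo plays X (best of 2, -3); Delta gets -9.
- Heavy → Echo plays X (best of 4, -4); Delta gets 6.
Maximizing over -1, -9, 6, Delta chooses Heavy. Subgame-perfect outcome: (Heavy, X) with payoffs (6, 4).
For the simultaneous game, intersect best replies.
Delta's best replies: X→Light; Y→Light.
Echo's best replies: Light→Y; Medium→X; Heavy→X.
The unique mutual best reply is (Light, Y), giving (-1, 7).
Delta's commitment gain: 6 − -1 = 7.

7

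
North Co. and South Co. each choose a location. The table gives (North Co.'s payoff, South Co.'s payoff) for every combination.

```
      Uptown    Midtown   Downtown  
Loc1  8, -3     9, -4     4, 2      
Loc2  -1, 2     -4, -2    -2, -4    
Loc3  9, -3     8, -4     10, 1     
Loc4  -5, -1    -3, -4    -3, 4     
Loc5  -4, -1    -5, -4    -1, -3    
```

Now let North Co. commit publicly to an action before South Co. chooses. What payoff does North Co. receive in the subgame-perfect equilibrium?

South Co. best-responds to each possible North Co. move:
- Loc1: South Co. compares -3, -4, 2 and picks Downtown; North Co. would get 4.
- Loc2: South Co. compares 2, -2, -4 and picks Uptown; North Co. would get -1.
- Loc3: South Co. compares -3, -4, 1 and picks Downtown; North Co. would get 10.
- Loc4: South Co. compares -1, -4, 4 and picks Downtown; North Co. would get -3.
- Loc5: South Co. compares -1, -4, -3 and picks Uptown; North Co. would get -4.
Among 4, -1, 10, -3, -4, the best is 10 at Loc3. Subgame-perfect outcome: (Loc3, Downtown) with payoffs (10, 1).

10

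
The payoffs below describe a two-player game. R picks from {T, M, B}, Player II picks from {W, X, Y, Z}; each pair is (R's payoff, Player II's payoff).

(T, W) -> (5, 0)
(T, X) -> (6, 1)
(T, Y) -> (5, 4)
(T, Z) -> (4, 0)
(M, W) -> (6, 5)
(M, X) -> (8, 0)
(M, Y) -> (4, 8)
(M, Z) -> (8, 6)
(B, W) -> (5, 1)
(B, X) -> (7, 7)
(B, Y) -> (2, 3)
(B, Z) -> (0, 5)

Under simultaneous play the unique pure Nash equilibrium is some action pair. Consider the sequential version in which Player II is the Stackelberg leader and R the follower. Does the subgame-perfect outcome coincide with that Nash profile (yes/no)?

no

R best-responds to each possible Player II move:
- W → R plays M (best of 5, 6, 5); Player II gets 5.
- X → R plays M (best of 6, 8, 7); Player II gets 0.
- Y → R plays T (best of 5, 4, 2); Player II gets 4.
- Z → R plays M (best of 4, 8, 0); Player II gets 6.
Maximizing over 5, 0, 4, 6, Player II chooses Z. Subgame-perfect outcome: (M, Z) with payoffs (8, 6).
Now find the simultaneous Nash equilibrium.
R's best replies: W→M; X→M; Y→T; Z→M.
Player II's best replies: T→Y; M→Y; B→X.
Only (T, Y) has each player best-responding; Nash payoffs (5, 4).
Sequential outcome (M, Z) differs from the Nash profile (T, Y).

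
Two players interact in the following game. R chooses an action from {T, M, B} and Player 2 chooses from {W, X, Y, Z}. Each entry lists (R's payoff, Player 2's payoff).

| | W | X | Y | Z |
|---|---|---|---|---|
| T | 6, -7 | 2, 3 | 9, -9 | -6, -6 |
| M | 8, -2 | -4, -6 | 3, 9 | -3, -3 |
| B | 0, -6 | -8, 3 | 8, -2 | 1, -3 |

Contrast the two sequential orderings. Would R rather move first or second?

first

If R leads: Player 2's best replies are T→X, M→Y, B→X; R's induced payoffs 2, 3, -8; outcome (M, Y), payoffs (3, 9).
If Player 2 leads: R's best replies are W→M, X→T, Y→T, Z→B; Player 2's induced payoffs -2, 3, -9, -3; outcome (T, X), payoffs (2, 3).
R gets 3 moving first and 2 moving second, so R prefers to move first.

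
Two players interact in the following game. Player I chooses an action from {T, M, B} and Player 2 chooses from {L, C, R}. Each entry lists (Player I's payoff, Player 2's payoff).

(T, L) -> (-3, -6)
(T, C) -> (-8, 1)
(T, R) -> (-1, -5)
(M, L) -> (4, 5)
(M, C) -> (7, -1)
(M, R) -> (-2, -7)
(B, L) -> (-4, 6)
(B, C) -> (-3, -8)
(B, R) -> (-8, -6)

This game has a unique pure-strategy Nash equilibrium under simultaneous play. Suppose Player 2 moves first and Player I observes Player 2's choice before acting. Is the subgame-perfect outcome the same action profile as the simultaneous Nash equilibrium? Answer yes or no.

yes

Work backward from Player I's decision.
- L → Player I plays M (best of -3, 4, -4); Player 2 gets 5.
- C → Player I plays M (best of -8, 7, -3); Player 2 gets -1.
- R → Player I plays T (best of -1, -2, -8); Player 2 gets -5.
Among 5, -1, -5, the best is 5 at L. Subgame-perfect outcome: (M, L) with payoffs (4, 5).
Under simultaneous play:
Player I's best replies: L→M; C→M; R→T.
Player 2's best replies: T→C; M→L; B→L.
Only (M, L) has each player best-responding; Nash payoffs (4, 5).
Sequential outcome (M, L) coincides with the Nash profile (M, L).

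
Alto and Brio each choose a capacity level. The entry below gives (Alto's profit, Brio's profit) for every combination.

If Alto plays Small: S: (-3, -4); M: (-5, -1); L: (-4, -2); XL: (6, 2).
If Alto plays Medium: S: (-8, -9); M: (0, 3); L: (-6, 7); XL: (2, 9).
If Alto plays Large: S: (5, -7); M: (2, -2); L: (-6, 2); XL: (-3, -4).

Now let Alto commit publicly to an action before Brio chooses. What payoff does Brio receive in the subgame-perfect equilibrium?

Brio best-responds to each possible Alto move:
- Small → Brio plays XL (best of -4, -1, -2, 2); Alto gets 6.
- Medium → Brio plays XL (best of -9, 3, 7, 9); Alto gets 2.
- Large → Brio plays L (best of -7, -2, 2, -4); Alto gets -6.
Alto's induced payoffs are 6, 2, -6, so Alto commits to Small. Subgame-perfect outcome: (Small, XL) with payoffs (6, 2).

2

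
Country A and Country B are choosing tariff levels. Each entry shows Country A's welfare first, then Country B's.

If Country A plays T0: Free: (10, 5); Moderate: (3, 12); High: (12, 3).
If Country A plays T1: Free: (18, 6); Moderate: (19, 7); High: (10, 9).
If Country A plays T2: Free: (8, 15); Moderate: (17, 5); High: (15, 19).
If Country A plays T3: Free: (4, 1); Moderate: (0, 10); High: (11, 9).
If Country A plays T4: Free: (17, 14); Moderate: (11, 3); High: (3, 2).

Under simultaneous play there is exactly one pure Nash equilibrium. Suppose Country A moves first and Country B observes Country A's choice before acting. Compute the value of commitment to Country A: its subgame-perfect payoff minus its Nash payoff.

2

Backward induction with Country A moving first.
- T0: BR = Moderate, leader payoff 3.
- T1: BR = High, leader payoff 10.
- T2: BR = High, leader payoff 15.
- T3: BR = Moderate, leader payoff 0.
- T4: BR = Free, leader payoff 17.
Among 3, 10, 15, 0, 17, the best is 17 at T4. Subgame-perfect outcome: (T4, Free) with payoffs (17, 14).
For the simultaneous game, intersect best replies.
Country A's best replies: Free→T1; Moderate→T1; High→T2.
Country B's best replies: T0→Moderate; T1→High; T2→High; T3→Moderate; T4→Free.
The unique mutual best reply is (T2, High), giving (15, 19).
Country A's commitment gain: 17 − 15 = 2.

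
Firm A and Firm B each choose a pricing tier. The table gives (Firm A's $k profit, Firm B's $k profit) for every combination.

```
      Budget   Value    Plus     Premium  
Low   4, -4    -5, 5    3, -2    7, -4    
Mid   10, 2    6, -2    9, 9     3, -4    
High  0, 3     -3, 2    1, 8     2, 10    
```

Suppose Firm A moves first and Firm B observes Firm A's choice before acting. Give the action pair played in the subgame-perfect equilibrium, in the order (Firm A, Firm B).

Work backward from Firm B's decision.
- Low: BR = Value, leader payoff -5.
- Mid: BR = Plus, leader payoff 9.
- High: BR = Premium, leader payoff 2.
Among -5, 9, 2, the best is 9 at Mid. Subgame-perfect outcome: (Mid, Plus) with payoffs (9, 9).

(Mid, Plus)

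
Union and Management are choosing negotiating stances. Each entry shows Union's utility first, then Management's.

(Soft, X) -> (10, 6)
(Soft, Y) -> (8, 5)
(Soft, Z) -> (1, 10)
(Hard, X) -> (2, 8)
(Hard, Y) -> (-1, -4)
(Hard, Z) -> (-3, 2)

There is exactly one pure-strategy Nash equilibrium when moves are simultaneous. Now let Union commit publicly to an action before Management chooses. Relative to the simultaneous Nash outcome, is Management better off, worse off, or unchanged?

Backward induction with Union moving first.
- Soft: BR = Z, leader payoff 1.
- Hard: BR = X, leader payoff 2.
Among 1, 2, the best is 2 at Hard. Subgame-perfect outcome: (Hard, X) with payoffs (2, 8).
Now find the simultaneous Nash equilibrium.
Union's best replies: X→Soft; Y→Soft; Z→Soft.
Management's best replies: Soft→Z; Hard→X.
The unique mutual best reply is (Soft, Z), giving (1, 10).
Management earns 8 sequentially versus 10 at the Nash outcome: worse off.

worse off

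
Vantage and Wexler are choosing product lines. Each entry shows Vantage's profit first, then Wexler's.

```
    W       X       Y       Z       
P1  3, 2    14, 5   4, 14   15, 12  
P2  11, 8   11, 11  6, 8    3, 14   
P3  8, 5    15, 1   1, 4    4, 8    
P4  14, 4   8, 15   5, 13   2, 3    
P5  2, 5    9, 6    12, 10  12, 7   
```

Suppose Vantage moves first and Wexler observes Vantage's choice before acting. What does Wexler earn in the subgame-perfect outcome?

Solve by backward induction (Vantage leads).
- P1: BR = Y, leader payoff 4.
- P2: BR = Z, leader payoff 3.
- P3: BR = Z, leader payoff 4.
- P4: BR = X, leader payoff 8.
- P5: BR = Y, leader payoff 12.
Vantage's induced payoffs are 4, 3, 4, 8, 12, so Vantage commits to P5. Subgame-perfect outcome: (P5, Y) with payoffs (12, 10).

10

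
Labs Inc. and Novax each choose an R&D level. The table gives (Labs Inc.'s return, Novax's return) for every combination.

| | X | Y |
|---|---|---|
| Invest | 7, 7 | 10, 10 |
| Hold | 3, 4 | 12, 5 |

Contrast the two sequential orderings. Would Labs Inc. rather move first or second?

If Labs Inc. leads: Novax's best replies are Invest→Y, Hold→Y; Labs Inc.'s induced payoffs 10, 12; outcome (Hold, Y), payoffs (12, 5).
If Novax leads: Labs Inc.'s best replies are X→Invest, Y→Hold; Novax's induced payoffs 7, 5; outcome (Invest, X), payoffs (7, 7).
Labs Inc. gets 12 moving first and 7 moving second, so Labs Inc. prefers to move first.

first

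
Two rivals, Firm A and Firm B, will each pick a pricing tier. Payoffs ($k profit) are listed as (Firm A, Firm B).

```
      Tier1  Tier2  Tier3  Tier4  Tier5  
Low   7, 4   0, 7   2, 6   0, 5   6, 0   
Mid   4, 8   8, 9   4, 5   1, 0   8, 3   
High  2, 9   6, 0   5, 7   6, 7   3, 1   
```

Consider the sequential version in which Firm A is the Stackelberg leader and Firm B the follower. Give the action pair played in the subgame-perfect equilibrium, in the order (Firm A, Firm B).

(Mid, Tier2)

Firm B best-responds to each possible Firm A move:
- Low: BR = Tier2, leader payoff 0.
- Mid: BR = Tier2, leader payoff 8.
- High: BR = Tier1, leader payoff 2.
Among 0, 8, 2, the best is 8 at Mid. Subgame-perfect outcome: (Mid, Tier2) with payoffs (8, 9).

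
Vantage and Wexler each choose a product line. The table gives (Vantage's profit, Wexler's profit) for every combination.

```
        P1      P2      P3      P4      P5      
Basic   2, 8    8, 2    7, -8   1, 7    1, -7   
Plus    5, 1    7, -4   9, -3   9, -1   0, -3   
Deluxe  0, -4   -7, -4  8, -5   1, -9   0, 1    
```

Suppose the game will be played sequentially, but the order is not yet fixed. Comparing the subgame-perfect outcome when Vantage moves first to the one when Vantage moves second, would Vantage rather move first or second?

second

If Vantage leads: Wexler's best replies are Basic→P1, Plus→P1, Deluxe→P5; Vantage's induced payoffs 2, 5, 0; outcome (Plus, P1), payoffs (5, 1).
If Wexler leads: Vantage's best replies are P1→Plus, P2→Basic, P3→Plus, P4→Plus, P5→Basic; Wexler's induced payoffs 1, 2, -3, -1, -7; outcome (Basic, P2), payoffs (8, 2).
Vantage gets 5 moving first and 8 moving second, so Vantage prefers to move second.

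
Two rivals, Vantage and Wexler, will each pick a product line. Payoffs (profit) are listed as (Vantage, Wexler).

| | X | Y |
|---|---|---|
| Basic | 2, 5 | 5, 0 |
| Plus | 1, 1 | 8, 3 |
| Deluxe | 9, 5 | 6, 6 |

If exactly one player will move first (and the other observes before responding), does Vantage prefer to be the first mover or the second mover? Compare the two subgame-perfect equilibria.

If Vantage leads: Wexler's best replies are Basic→X, Plus→Y, Deluxe→Y; Vantage's induced payoffs 2, 8, 6; outcome (Plus, Y), payoffs (8, 3).
If Wexler leads: Vantage's best replies are X→Deluxe, Y→Plus; Wexler's induced payoffs 5, 3; outcome (Deluxe, X), payoffs (9, 5).
Vantage gets 8 moving first and 9 moving second, so Vantage prefers to move second.

second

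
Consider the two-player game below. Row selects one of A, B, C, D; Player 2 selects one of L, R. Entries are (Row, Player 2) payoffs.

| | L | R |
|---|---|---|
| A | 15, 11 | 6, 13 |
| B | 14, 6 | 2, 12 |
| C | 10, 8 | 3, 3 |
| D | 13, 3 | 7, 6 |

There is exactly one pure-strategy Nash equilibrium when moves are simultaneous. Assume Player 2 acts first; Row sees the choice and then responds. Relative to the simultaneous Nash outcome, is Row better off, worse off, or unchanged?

Backward induction with Player 2 moving first.
- L: BR = A, leader payoff 11.
- R: BR = D, leader payoff 6.
Maximizing over 11, 6, Player 2 chooses L. Subgame-perfect outcome: (A, L) with payoffs (15, 11).
Now find the simultaneous Nash equilibrium.
Row's best replies: L→A; R→D.
Player 2's best replies: A→R; B→R; C→L; D→R.
Only (D, R) has each player best-responding; Nash payoffs (7, 6).
Row earns 15 sequentially versus 7 at the Nash outcome: better off.

better off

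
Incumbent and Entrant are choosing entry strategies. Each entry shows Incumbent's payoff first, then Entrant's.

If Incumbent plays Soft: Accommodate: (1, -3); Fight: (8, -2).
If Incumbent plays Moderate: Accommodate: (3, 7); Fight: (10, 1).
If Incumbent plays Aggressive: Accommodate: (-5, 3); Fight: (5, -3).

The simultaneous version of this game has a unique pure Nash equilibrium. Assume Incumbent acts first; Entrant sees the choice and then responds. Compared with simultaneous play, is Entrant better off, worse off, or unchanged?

worse off

Solve by backward induction (Incumbent leads).
- Soft → Entrant plays Fight (best of -3, -2); Incumbent gets 8.
- Moderate → Entrant plays Accommodate (best of 7, 1); Incumbent gets 3.
- Aggressive → Entrant plays Accommodate (best of 3, -3); Incumbent gets -5.
Maximizing over 8, 3, -5, Incumbent chooses Soft. Subgame-perfect outcome: (Soft, Fight) with payoffs (8, -2).
For the simultaneous game, intersect best replies.
Incumbent's best replies: Accommodate→Moderate; Fight→Moderate.
Entrant's best replies: Soft→Fight; Moderate→Accommodate; Aggressive→Accommodate.
The unique mutual best reply is (Moderate, Accommodate), giving (3, 7).
Entrant earns -2 sequentially versus 7 at the Nash outcome: worse off.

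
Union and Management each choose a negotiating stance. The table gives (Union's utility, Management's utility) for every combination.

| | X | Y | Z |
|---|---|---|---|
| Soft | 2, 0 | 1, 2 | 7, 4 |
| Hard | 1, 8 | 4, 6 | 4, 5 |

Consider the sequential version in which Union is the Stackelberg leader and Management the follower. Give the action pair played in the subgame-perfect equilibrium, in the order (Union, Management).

Management best-responds to each possible Union move:
- Soft: Management compares 0, 2, 4 and picks Z; Union would get 7.
- Hard: Management compares 8, 6, 5 and picks X; Union would get 1.
Among 7, 1, the best is 7 at Soft. Subgame-perfect outcome: (Soft, Z) with payoffs (7, 4).

(Soft, Z)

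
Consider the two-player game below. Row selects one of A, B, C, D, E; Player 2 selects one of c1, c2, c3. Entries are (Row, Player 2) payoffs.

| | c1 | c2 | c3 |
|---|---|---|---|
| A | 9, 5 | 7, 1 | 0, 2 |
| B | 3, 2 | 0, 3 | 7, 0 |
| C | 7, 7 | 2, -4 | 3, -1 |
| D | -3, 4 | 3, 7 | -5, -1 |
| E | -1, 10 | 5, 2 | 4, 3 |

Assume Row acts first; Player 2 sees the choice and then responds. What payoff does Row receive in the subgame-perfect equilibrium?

Solve by backward induction (Row leads).
- A: Player 2 compares 5, 1, 2 and picks c1; Row would get 9.
- B: Player 2 compares 2, 3, 0 and picks c2; Row would get 0.
- C: Player 2 compares 7, -4, -1 and picks c1; Row would get 7.
- D: Player 2 compares 4, 7, -1 and picks c2; Row would get 3.
- E: Player 2 compares 10, 2, 3 and picks c1; Row would get -1.
Row's induced payoffs are 9, 0, 7, 3, -1, so Row commits to A. Subgame-perfect outcome: (A, c1) with payoffs (9, 5).

9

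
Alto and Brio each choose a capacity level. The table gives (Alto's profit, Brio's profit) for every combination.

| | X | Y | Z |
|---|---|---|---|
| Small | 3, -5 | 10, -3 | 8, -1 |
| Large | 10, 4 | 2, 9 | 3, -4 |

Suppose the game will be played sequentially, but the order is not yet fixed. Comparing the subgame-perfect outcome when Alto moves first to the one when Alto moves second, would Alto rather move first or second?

If Alto leads: Brio's best replies are Small→Z, Large→Y; Alto's induced payoffs 8, 2; outcome (Small, Z), payoffs (8, -1).
If Brio leads: Alto's best replies are X→Large, Y→Small, Z→Small; Brio's induced payoffs 4, -3, -1; outcome (Large, X), payoffs (10, 4).
Alto gets 8 moving first and 10 moving second, so Alto prefers to move second.

second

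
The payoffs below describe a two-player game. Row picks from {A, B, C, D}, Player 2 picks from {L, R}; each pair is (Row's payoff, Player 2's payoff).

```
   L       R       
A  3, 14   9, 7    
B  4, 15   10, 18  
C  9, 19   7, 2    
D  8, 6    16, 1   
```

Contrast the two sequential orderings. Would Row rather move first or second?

If Row leads: Player 2's best replies are A→L, B→R, C→L, D→L; Row's induced payoffs 3, 10, 9, 8; outcome (B, R), payoffs (10, 18).
If Player 2 leads: Row's best replies are L→C, R→D; Player 2's induced payoffs 19, 1; outcome (C, L), payoffs (9, 19).
Row gets 10 moving first and 9 moving second, so Row prefers to move first.

first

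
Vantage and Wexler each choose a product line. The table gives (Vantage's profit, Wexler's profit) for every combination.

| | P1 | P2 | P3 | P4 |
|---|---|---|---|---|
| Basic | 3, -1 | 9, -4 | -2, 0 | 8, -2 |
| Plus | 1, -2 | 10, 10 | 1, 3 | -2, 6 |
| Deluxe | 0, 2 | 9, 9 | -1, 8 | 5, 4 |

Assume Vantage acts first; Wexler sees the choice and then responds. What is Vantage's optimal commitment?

Plus

Work backward from Wexler's decision.
- Basic → Wexler plays P3 (best of -1, -4, 0, -2); Vantage gets -2.
- Plus → Wexler plays P2 (best of -2, 10, 3, 6); Vantage gets 10.
- Deluxe → Wexler plays P2 (best of 2, 9, 8, 4); Vantage gets 9.
Among -2, 10, 9, the best is 10 at Plus. Subgame-perfect outcome: (Plus, P2) with payoffs (10, 10).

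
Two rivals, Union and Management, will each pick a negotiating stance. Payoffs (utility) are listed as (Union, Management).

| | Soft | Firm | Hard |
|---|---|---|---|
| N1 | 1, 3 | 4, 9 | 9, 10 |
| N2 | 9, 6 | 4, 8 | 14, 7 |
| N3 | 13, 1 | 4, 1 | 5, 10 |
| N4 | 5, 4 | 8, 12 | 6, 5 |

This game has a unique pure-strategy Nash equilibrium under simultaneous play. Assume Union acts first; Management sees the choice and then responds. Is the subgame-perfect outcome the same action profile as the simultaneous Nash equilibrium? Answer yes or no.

Backward induction with Union moving first.
- N1: Management compares 3, 9, 10 and picks Hard; Union would get 9.
- N2: Management compares 6, 8, 7 and picks Firm; Union would get 4.
- N3: Management compares 1, 1, 10 and picks Hard; Union would get 5.
- N4: Management compares 4, 12, 5 and picks Firm; Union would get 8.
Maximizing over 9, 4, 5, 8, Union chooses N1. Subgame-perfect outcome: (N1, Hard) with payoffs (9, 10).
For the simultaneous game, intersect best replies.
Union's best replies: Soft→N3; Firm→N4; Hard→N2.
Management's best replies: N1→Hard; N2→Firm; N3→Hard; N4→Firm.
The unique mutual best reply is (N4, Firm), giving (8, 12).
Sequential outcome (N1, Hard) differs from the Nash profile (N4, Firm).

no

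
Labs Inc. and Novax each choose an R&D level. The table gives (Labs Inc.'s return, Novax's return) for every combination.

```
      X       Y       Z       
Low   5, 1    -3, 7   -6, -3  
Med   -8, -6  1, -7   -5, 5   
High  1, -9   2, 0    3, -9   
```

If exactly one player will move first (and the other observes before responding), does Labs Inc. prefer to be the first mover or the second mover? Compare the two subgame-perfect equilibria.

If Labs Inc. leads: Novax's best replies are Low→Y, Med→Z, High→Y; Labs Inc.'s induced payoffs -3, -5, 2; outcome (High, Y), payoffs (2, 0).
If Novax leads: Labs Inc.'s best replies are X→Low, Y→High, Z→High; Novax's induced payoffs 1, 0, -9; outcome (Low, X), payoffs (5, 1).
Labs Inc. gets 2 moving first and 5 moving second, so Labs Inc. prefers to move second.

second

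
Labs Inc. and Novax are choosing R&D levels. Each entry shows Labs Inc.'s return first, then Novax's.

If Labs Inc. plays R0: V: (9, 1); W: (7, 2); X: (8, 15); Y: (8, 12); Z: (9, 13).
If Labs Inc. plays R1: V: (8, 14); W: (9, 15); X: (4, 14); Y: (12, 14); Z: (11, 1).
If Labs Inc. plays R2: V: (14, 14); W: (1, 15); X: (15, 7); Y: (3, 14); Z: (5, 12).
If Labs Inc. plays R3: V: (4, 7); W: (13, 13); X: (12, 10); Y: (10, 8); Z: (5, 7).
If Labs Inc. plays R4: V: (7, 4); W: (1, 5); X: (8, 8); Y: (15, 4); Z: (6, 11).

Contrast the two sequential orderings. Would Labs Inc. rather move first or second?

second

If Labs Inc. leads: Novax's best replies are R0→X, R1→W, R2→W, R3→W, R4→Z; Labs Inc.'s induced payoffs 8, 9, 1, 13, 6; outcome (R3, W), payoffs (13, 13).
If Novax leads: Labs Inc.'s best replies are V→R2, W→R3, X→R2, Y→R4, Z→R1; Novax's induced payoffs 14, 13, 7, 4, 1; outcome (R2, V), payoffs (14, 14).
Labs Inc. gets 13 moving first and 14 moving second, so Labs Inc. prefers to move second.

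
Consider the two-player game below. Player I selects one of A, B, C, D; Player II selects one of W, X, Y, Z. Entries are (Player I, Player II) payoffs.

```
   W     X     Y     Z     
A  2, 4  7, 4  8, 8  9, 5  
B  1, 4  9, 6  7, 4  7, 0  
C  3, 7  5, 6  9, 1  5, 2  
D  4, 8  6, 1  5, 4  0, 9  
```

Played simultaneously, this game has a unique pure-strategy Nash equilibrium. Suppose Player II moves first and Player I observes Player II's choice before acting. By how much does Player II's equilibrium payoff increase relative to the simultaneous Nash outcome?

Player I best-responds to each possible Player II move:
- W: Player I compares 2, 1, 3, 4 and picks D; Player II would get 8.
- X: Player I compares 7, 9, 5, 6 and picks B; Player II would get 6.
- Y: Player I compares 8, 7, 9, 5 and picks C; Player II would get 1.
- Z: Player I compares 9, 7, 5, 0 and picks A; Player II would get 5.
Player II's induced payoffs are 8, 6, 1, 5, so Player II commits to W. Subgame-perfect outcome: (D, W) with payoffs (4, 8).
Under simultaneous play:
Player I's best replies: W→D; X→B; Y→C; Z→A.
Player II's best replies: A→Y; B→X; C→W; D→Z.
The unique mutual best reply is (B, X), giving (9, 6).
Player II's commitment gain: 8 − 6 = 2.

2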